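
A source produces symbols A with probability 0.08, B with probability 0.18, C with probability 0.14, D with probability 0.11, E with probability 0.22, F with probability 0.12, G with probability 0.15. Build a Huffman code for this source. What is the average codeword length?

2.78 bits/symbol

Repeatedly combine the two least-probable nodes; the expected code length is the sum of the merged weights.
merge 2/25 + 11/100 → 19/100
merge 3/25 + 7/50 → 13/50
merge 3/20 + 9/50 → 33/100
merge 19/100 + 11/50 → 41/100
merge 13/50 + 33/100 → 59/100
merge 41/100 + 59/100 → 1
L = 19/100 + 13/50 + 33/100 + 41/100 + 59/100 + 1 = 139/50 = 2.78 bits/symbol.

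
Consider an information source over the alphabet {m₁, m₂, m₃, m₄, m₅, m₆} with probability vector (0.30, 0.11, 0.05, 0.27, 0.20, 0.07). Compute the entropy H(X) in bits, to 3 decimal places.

H = −Σ pᵢ log₂ pᵢ.
−0.30·log₂(0.30) = 0.5211
−0.11·log₂(0.11) = 0.3503
−0.05·log₂(0.05) = 0.2161
−0.27·log₂(0.27) = 0.5100
−0.20·log₂(0.20) = 0.4644
−0.07·log₂(0.07) = 0.2686
Sum ≈ 2.3304 → 2.330 bits.

2.330 bits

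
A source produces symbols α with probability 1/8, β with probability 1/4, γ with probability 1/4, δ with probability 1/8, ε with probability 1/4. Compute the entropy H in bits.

Each probability is a power of 1/2, so log₂(1/p) is an integer.
H = Σ p·log₂(1/p) = 1/8·3 + 1/4·2 + 1/4·2 + 1/8·3 + 1/4·2 = 2.25 bits.

2.25 bits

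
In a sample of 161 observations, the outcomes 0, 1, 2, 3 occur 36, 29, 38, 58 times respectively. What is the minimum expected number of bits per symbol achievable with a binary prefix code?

Probabilities are the counts divided by 161.
Repeatedly combine the two least-probable nodes; the expected code length is the sum of the merged weights.
merge 29/161 + 36/161 → 65/161
merge 38/161 + 58/161 → 96/161
merge 65/161 + 96/161 → 1
L = 65/161 + 96/161 + 1 = 2 bits/symbol.

2 bits/symbol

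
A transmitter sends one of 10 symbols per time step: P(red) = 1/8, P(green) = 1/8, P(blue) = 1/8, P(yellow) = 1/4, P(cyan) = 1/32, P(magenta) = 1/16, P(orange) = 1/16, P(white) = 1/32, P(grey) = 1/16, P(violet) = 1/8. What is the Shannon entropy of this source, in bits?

3.0625 bits

Each probability is a power of 1/2, so log₂(1/p) is an integer.
H = Σ p·log₂(1/p) = 1/8·3 + 1/8·3 + 1/8·3 + 1/4·2 + 1/32·5 + 1/16·4 + 1/16·4 + 1/32·5 + 1/16·4 + 1/8·3 = 3.0625 bits.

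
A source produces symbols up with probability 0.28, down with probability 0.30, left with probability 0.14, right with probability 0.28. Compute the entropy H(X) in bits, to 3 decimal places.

H = −Σ pᵢ log₂ pᵢ.
−0.28·log₂(0.28) = 0.5142
−0.30·log₂(0.30) = 0.5211
−0.14·log₂(0.14) = 0.3971
−0.28·log₂(0.28) = 0.5142
Sum ≈ 1.9466 → 1.947 bits.

1.947 bits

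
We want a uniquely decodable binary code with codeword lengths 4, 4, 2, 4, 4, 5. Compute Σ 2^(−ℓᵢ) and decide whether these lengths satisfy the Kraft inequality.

With common denominator 2^5 = 32: Σ 2^(−ℓᵢ) = 2/32 + 2/32 + 8/32 + 2/32 + 2/32 + 1/32 = 17/32 = 0.53125.
Kraft's inequality requires Σ ≤ 1; here Σ = 0.53125 ≤ 1, so such a prefix code exists.

0.53125; yes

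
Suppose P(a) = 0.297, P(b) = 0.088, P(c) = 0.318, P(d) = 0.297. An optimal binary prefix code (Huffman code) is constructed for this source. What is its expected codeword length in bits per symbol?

2 bits/symbol

Repeatedly combine the two least-probable nodes; the expected code length is the sum of the merged weights.
merge 11/125 + 297/1000 → 77/200
merge 297/1000 + 159/500 → 123/200
merge 77/200 + 123/200 → 1
L = 77/200 + 123/200 + 1 = 2 bits/symbol.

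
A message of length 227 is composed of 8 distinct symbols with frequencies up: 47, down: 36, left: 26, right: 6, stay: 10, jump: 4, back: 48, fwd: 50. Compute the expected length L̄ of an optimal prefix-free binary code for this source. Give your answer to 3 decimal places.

2.696 bits/symbol

Probabilities are the counts divided by 227.
Repeatedly combine the two least-probable nodes; the expected code length is the sum of the merged weights.
merge 4/227 + 6/227 → 10/227
merge 10/227 + 10/227 → 20/227
merge 20/227 + 26/227 → 46/227
merge 36/227 + 46/227 → 82/227
merge 47/227 + 48/227 → 95/227
merge 50/227 + 82/227 → 132/227
merge 95/227 + 132/227 → 1
L = 10/227 + 20/227 + 46/227 + 82/227 + 95/227 + 132/227 + 1 = 612/227 ≈ 2.696 bits/symbol.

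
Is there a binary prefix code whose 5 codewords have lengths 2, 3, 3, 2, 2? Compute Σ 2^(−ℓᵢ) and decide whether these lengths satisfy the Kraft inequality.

1; yes

With common denominator 2^3 = 8: Σ 2^(−ℓᵢ) = 2/8 + 1/8 + 1/8 + 2/8 + 2/8 = 8/8 = 1.
Kraft's inequality requires Σ ≤ 1; here Σ = 1 ≤ 1, so such a prefix code exists.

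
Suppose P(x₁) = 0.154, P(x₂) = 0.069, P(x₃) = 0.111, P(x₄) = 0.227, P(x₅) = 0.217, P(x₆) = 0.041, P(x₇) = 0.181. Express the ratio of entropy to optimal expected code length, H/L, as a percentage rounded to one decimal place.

98.8%

Entropy H = −Σ p log₂ p ≈ 2.6330 bits.
Huffman merges: 41/1000+69/1000→11/100; 11/100+111/1000→221/1000; 77/500+181/1000→67/200; 217/1000+221/1000→219/500; 227/1000+67/200→281/500; 219/500+281/500→1. L = 1333/500 ≈ 2.6660.
Efficiency = H/L = 2.6330/2.6660 = 98.8%.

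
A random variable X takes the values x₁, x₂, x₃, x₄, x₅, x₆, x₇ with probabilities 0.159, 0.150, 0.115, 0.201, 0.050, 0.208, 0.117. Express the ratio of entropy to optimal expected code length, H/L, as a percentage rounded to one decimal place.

Entropy H = −Σ p log₂ p ≈ 2.7059 bits.
Huffman merges: 1/20+23/200→33/200; 117/1000+3/20→267/1000; 159/1000+33/200→81/250; 201/1000+26/125→409/1000; 267/1000+81/250→591/1000; 409/1000+591/1000→1. L = 689/250 ≈ 2.7560.
Efficiency = H/L = 2.7059/2.7560 = 98.2%.

98.2%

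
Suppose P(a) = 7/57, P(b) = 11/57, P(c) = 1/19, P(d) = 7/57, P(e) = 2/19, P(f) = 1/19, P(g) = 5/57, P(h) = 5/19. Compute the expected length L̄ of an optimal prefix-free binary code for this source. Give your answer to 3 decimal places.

Repeatedly combine the two least-probable nodes; the expected code length is the sum of the merged weights.
merge 1/19 + 1/19 → 2/19
merge 5/57 + 2/19 → 11/57
merge 2/19 + 7/57 → 13/57
merge 7/57 + 11/57 → 6/19
merge 11/57 + 13/57 → 8/19
merge 5/19 + 6/19 → 11/19
merge 8/19 + 11/19 → 1
L = 2/19 + 11/57 + 13/57 + 6/19 + 8/19 + 11/19 + 1 = 54/19 ≈ 2.842 bits/symbol.

2.842 bits/symbol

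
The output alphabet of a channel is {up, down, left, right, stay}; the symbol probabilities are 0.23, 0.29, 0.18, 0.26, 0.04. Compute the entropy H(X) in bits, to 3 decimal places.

2.142 bits

H = −Σ pᵢ log₂ pᵢ.
−0.23·log₂(0.23) = 0.4877
−0.29·log₂(0.29) = 0.5179
−0.18·log₂(0.18) = 0.4453
−0.26·log₂(0.26) = 0.5053
−0.04·log₂(0.04) = 0.1858
Sum ≈ 2.1419 → 2.142 bits.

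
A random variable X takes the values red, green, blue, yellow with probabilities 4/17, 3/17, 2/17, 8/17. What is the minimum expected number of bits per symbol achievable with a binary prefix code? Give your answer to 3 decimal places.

Repeatedly combine the two least-probable nodes; the expected code length is the sum of the merged weights.
merge 2/17 + 3/17 → 5/17
merge 4/17 + 5/17 → 9/17
merge 8/17 + 9/17 → 1
L = 5/17 + 9/17 + 1 = 31/17 ≈ 1.824 bits/symbol.

1.824 bits/symbol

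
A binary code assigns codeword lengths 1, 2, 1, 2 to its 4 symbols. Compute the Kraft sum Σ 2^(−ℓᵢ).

With common denominator 2^2 = 4: Σ 2^(−ℓᵢ) = 2/4 + 1/4 + 2/4 + 1/4 = 6/4 = 1.5.

1.5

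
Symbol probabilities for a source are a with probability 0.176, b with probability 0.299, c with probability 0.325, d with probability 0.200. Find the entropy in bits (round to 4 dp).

1.9533 bits

H = −Σ pᵢ log₂ pᵢ.
−0.176·log₂(0.176) = 0.4411
−0.299·log₂(0.299) = 0.5208
−0.325·log₂(0.325) = 0.5270
−0.200·log₂(0.200) = 0.4644
Sum ≈ 1.9533 → 1.9533 bits.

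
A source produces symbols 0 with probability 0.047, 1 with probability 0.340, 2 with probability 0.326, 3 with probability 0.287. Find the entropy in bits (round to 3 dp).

H = −Σ pᵢ log₂ pᵢ.
−0.047·log₂(0.047) = 0.2073
−0.340·log₂(0.340) = 0.5292
−0.326·log₂(0.326) = 0.5272
−0.287·log₂(0.287) = 0.5169
Sum ≈ 1.7805 → 1.781 bits.

1.781 bits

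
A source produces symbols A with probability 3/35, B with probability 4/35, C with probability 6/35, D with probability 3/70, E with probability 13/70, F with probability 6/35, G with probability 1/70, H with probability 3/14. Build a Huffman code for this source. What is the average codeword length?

2.8 bits/symbol

Repeatedly combine the two least-probable nodes; the expected code length is the sum of the merged weights.
merge 1/70 + 3/70 → 2/35
merge 2/35 + 3/35 → 1/7
merge 4/35 + 1/7 → 9/35
merge 6/35 + 6/35 → 12/35
merge 13/70 + 3/14 → 2/5
merge 9/35 + 12/35 → 3/5
merge 2/5 + 3/5 → 1
L = 2/35 + 1/7 + 9/35 + 12/35 + 2/5 + 3/5 + 1 = 14/5 = 2.8 bits/symbol.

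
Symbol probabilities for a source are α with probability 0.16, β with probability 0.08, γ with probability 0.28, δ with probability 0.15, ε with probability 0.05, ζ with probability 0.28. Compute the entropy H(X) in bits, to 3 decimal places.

H = −Σ pᵢ log₂ pᵢ.
−0.16·log₂(0.16) = 0.4230
−0.08·log₂(0.08) = 0.2915
−0.28·log₂(0.28) = 0.5142
−0.15·log₂(0.15) = 0.4105
−0.05·log₂(0.05) = 0.2161
−0.28·log₂(0.28) = 0.5142
Sum ≈ 2.3696 → 2.370 bits.

2.370 bits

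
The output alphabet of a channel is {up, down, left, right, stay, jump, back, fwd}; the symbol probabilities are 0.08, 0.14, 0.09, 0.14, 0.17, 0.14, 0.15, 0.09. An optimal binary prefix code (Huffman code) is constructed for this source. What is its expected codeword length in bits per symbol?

Repeatedly combine the two least-probable nodes; the expected code length is the sum of the merged weights.
merge 2/25 + 9/100 → 17/100
merge 9/100 + 7/50 → 23/100
merge 7/50 + 7/50 → 7/25
merge 3/20 + 17/100 → 8/25
merge 17/100 + 23/100 → 2/5
merge 7/25 + 8/25 → 3/5
merge 2/5 + 3/5 → 1
L = 17/100 + 23/100 + 7/25 + 8/25 + 2/5 + 3/5 + 1 = 3 bits/symbol.

3 bits/symbol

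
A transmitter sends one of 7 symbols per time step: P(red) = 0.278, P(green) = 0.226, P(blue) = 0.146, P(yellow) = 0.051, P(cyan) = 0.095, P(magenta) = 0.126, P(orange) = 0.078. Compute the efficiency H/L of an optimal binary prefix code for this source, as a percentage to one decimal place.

Entropy H = −Σ p log₂ p ≈ 2.6088 bits.
Huffman merges: 51/1000+39/500→129/1000; 19/200+63/500→221/1000; 129/1000+73/500→11/40; 221/1000+113/500→447/1000; 11/40+139/500→553/1000; 447/1000+553/1000→1. L = 21/8 ≈ 2.6250.
Efficiency = H/L = 2.6088/2.6250 = 99.4%.

99.4%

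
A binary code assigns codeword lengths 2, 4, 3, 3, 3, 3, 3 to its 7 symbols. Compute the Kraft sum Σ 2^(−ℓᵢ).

0.9375

With common denominator 2^4 = 16: Σ 2^(−ℓᵢ) = 4/16 + 1/16 + 2/16 + 2/16 + 2/16 + 2/16 + 2/16 = 15/16 = 0.9375.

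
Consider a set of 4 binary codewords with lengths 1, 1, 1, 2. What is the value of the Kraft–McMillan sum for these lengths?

With common denominator 2^2 = 4: Σ 2^(−ℓᵢ) = 2/4 + 2/4 + 2/4 + 1/4 = 7/4 = 1.75.

1.75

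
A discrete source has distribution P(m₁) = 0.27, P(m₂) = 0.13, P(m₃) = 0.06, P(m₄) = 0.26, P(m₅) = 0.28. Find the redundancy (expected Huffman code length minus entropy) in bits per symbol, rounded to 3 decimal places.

Entropy H = −Σ p log₂ p ≈ 2.1557 bits.
Huffman merges: 3/50+13/100→19/100; 19/100+13/50→9/20; 27/100+7/25→11/20; 9/20+11/20→1. L = 219/100 ≈ 2.1900.
L − H = 2.1900 − 2.1557 = 0.034 bits.

0.034 bits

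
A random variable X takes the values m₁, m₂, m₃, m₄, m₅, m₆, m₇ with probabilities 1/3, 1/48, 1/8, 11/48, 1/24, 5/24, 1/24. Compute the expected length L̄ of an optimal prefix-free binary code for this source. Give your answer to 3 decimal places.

Repeatedly combine the two least-probable nodes; the expected code length is the sum of the merged weights.
merge 1/48 + 1/24 → 1/16
merge 1/24 + 1/16 → 5/48
merge 5/48 + 1/8 → 11/48
merge 5/24 + 11/48 → 7/16
merge 11/48 + 1/3 → 9/16
merge 7/16 + 9/16 → 1
L = 1/16 + 5/48 + 11/48 + 7/16 + 9/16 + 1 = 115/48 ≈ 2.396 bits/symbol.

2.396 bits/symbol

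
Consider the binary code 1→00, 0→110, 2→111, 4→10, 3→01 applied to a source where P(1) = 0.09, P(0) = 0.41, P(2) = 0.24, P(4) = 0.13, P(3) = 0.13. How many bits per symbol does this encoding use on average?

L̄ = Σ pᵢ·ℓᵢ = 0.09·2 + 0.41·3 + 0.24·3 + 0.13·2 + 0.13·2 = 2.65 bits/symbol.

2.65 bits/symbol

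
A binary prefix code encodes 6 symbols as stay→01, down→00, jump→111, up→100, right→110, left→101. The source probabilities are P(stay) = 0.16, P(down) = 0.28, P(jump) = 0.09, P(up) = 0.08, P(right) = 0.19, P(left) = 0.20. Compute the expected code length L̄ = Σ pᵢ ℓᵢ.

2.56 bits/symbol

L̄ = Σ pᵢ·ℓᵢ = 0.16·2 + 0.28·2 + 0.09·3 + 0.08·3 + 0.19·3 + 0.20·3 = 2.56 bits/symbol.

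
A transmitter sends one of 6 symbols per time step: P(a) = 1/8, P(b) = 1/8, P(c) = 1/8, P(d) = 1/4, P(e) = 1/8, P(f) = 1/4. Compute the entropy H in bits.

2.5 bits

Each probability is a power of 1/2, so log₂(1/p) is an integer.
H = Σ p·log₂(1/p) = 1/8·3 + 1/8·3 + 1/8·3 + 1/4·2 + 1/8·3 + 1/4·2 = 2.5 bits.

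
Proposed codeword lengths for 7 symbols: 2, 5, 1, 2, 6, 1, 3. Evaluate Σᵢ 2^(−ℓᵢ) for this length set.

With common denominator 2^6 = 64: Σ 2^(−ℓᵢ) = 16/64 + 2/64 + 32/64 + 16/64 + 1/64 + 32/64 + 8/64 = 107/64 = 1.671875.

1.671875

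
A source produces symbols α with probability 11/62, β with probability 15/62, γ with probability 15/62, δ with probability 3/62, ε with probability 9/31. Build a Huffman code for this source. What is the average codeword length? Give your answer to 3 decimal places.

Repeatedly combine the two least-probable nodes; the expected code length is the sum of the merged weights.
merge 3/62 + 11/62 → 7/31
merge 7/31 + 15/62 → 29/62
merge 15/62 + 9/31 → 33/62
merge 29/62 + 33/62 → 1
L = 7/31 + 29/62 + 33/62 + 1 = 69/31 ≈ 2.226 bits/symbol.

2.226 bits/symbol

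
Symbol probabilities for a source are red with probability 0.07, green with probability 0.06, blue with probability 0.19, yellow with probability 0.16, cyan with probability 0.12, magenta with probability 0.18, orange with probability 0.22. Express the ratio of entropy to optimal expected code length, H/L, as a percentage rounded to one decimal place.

98.7%

Entropy H = −Σ p log₂ p ≈ 2.6833 bits.
Huffman merges: 3/50+7/100→13/100; 3/25+13/100→1/4; 4/25+9/50→17/50; 19/100+11/50→41/100; 1/4+17/50→59/100; 41/100+59/100→1. L = 68/25 ≈ 2.7200.
Efficiency = H/L = 2.6833/2.7200 = 98.7%.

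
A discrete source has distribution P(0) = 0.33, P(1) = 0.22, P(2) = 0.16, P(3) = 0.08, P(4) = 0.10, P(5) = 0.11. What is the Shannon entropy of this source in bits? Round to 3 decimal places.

2.405 bits

H = −Σ pᵢ log₂ pᵢ.
−0.33·log₂(0.33) = 0.5278
−0.22·log₂(0.22) = 0.4806
−0.16·log₂(0.16) = 0.4230
−0.08·log₂(0.08) = 0.2915
−0.10·log₂(0.10) = 0.3322
−0.11·log₂(0.11) = 0.3503
Sum ≈ 2.4054 → 2.405 bits.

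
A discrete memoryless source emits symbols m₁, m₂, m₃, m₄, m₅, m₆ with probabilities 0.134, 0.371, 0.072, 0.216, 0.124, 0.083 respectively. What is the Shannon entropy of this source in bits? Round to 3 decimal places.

H = −Σ pᵢ log₂ pᵢ.
−0.134·log₂(0.134) = 0.3886
−0.371·log₂(0.371) = 0.5307
−0.072·log₂(0.072) = 0.2733
−0.216·log₂(0.216) = 0.4776
−0.124·log₂(0.124) = 0.3734
−0.083·log₂(0.083) = 0.2980
Sum ≈ 2.3416 → 2.342 bits.

2.342 bits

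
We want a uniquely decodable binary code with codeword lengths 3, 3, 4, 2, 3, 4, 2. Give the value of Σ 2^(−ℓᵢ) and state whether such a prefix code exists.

With common denominator 2^4 = 16: Σ 2^(−ℓᵢ) = 2/16 + 2/16 + 1/16 + 4/16 + 2/16 + 1/16 + 4/16 = 16/16 = 1.
Kraft's inequality requires Σ ≤ 1; here Σ = 1 ≤ 1, so such a prefix code exists.

1; yes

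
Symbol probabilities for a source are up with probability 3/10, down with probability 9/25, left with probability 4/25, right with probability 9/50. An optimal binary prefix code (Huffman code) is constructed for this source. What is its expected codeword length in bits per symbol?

1.98 bits/symbol

Repeatedly combine the two least-probable nodes; the expected code length is the sum of the merged weights.
merge 4/25 + 9/50 → 17/50
merge 3/10 + 17/50 → 16/25
merge 9/25 + 16/25 → 1
L = 17/50 + 16/25 + 1 = 99/50 = 1.98 bits/symbol.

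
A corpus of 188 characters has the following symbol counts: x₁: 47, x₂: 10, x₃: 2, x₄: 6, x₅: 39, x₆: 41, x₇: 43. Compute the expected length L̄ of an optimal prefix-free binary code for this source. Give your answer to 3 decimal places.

2.441 bits/symbol

Probabilities are the counts divided by 188.
Repeatedly combine the two least-probable nodes; the expected code length is the sum of the merged weights.
merge 1/94 + 3/94 → 2/47
merge 2/47 + 5/94 → 9/94
merge 9/94 + 39/188 → 57/188
merge 41/188 + 43/188 → 21/47
merge 1/4 + 57/188 → 26/47
merge 21/47 + 26/47 → 1
L = 2/47 + 9/94 + 57/188 + 21/47 + 26/47 + 1 = 459/188 ≈ 2.441 bits/symbol.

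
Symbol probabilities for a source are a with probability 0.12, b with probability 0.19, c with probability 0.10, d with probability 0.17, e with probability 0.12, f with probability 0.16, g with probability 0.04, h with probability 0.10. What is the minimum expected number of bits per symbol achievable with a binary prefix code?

2.95 bits/symbol

Repeatedly combine the two least-probable nodes; the expected code length is the sum of the merged weights.
merge 1/25 + 1/10 → 7/50
merge 1/10 + 3/25 → 11/50
merge 3/25 + 7/50 → 13/50
merge 4/25 + 17/100 → 33/100
merge 19/100 + 11/50 → 41/100
merge 13/50 + 33/100 → 59/100
merge 41/100 + 59/100 → 1
L = 7/50 + 11/50 + 13/50 + 33/100 + 41/100 + 59/100 + 1 = 59/20 = 2.95 bits/symbol.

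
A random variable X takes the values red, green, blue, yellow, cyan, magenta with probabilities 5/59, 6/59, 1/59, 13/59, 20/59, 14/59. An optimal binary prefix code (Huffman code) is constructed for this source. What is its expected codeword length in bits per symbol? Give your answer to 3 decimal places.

2.305 bits/symbol

Repeatedly combine the two least-probable nodes; the expected code length is the sum of the merged weights.
merge 1/59 + 5/59 → 6/59
merge 6/59 + 6/59 → 12/59
merge 12/59 + 13/59 → 25/59
merge 14/59 + 20/59 → 34/59
merge 25/59 + 34/59 → 1
L = 6/59 + 12/59 + 25/59 + 34/59 + 1 = 136/59 ≈ 2.305 bits/symbol.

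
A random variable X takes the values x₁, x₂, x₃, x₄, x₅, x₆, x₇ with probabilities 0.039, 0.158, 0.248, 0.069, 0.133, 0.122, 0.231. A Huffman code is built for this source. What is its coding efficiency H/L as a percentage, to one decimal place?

99.4%

Entropy H = −Σ p log₂ p ≈ 2.6139 bits.
Huffman merges: 39/1000+69/1000→27/250; 27/250+61/500→23/100; 133/1000+79/500→291/1000; 23/100+231/1000→461/1000; 31/125+291/1000→539/1000; 461/1000+539/1000→1. L = 2629/1000 ≈ 2.6290.
Efficiency = H/L = 2.6139/2.6290 = 99.4%.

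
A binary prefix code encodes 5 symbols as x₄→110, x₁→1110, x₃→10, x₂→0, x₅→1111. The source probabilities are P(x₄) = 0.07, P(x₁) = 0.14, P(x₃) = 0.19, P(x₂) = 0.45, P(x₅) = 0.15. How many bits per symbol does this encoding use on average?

L̄ = Σ pᵢ·ℓᵢ = 0.07·3 + 0.14·4 + 0.19·2 + 0.45·1 + 0.15·4 = 2.2 bits/symbol.

2.2 bits/symbol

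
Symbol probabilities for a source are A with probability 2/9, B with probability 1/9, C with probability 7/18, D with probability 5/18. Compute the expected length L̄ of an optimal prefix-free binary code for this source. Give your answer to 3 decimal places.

Repeatedly combine the two least-probable nodes; the expected code length is the sum of the merged weights.
merge 1/9 + 2/9 → 1/3
merge 5/18 + 1/3 → 11/18
merge 7/18 + 11/18 → 1
L = 1/3 + 11/18 + 1 = 35/18 ≈ 1.944 bits/symbol.

1.944 bits/symbol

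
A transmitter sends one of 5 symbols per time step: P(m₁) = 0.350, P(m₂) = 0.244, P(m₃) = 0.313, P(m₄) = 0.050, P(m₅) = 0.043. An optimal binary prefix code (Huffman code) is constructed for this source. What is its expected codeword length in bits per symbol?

2.08 bits/symbol

Repeatedly combine the two least-probable nodes; the expected code length is the sum of the merged weights.
merge 43/1000 + 1/20 → 93/1000
merge 93/1000 + 61/250 → 337/1000
merge 313/1000 + 337/1000 → 13/20
merge 7/20 + 13/20 → 1
L = 93/1000 + 337/1000 + 13/20 + 1 = 52/25 = 2.08 bits/symbol.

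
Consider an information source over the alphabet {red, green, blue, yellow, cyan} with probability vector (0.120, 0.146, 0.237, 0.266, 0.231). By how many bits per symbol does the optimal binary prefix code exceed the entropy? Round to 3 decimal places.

0.005 bits

Entropy H = −Σ p log₂ p ≈ 2.2612 bits.
Huffman merges: 3/25+73/500→133/500; 231/1000+237/1000→117/250; 133/500+133/500→133/250; 117/250+133/250→1. L = 1133/500 ≈ 2.2660.
L − H = 2.2660 − 2.2612 = 0.005 bits.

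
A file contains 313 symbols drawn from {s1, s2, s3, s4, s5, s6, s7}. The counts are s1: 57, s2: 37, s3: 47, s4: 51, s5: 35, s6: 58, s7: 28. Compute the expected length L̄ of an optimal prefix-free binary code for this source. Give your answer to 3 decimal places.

Probabilities are the counts divided by 313.
Repeatedly combine the two least-probable nodes; the expected code length is the sum of the merged weights.
merge 28/313 + 35/313 → 63/313
merge 37/313 + 47/313 → 84/313
merge 51/313 + 57/313 → 108/313
merge 58/313 + 63/313 → 121/313
merge 84/313 + 108/313 → 192/313
merge 121/313 + 192/313 → 1
L = 63/313 + 84/313 + 108/313 + 121/313 + 192/313 + 1 = 881/313 ≈ 2.815 bits/symbol.

2.815 bits/symbol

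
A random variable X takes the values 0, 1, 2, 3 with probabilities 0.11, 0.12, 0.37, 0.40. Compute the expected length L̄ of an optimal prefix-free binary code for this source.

Repeatedly combine the two least-probable nodes; the expected code length is the sum of the merged weights.
merge 11/100 + 3/25 → 23/100
merge 23/100 + 37/100 → 3/5
merge 2/5 + 3/5 → 1
L = 23/100 + 3/5 + 1 = 183/100 = 1.83 bits/symbol.

1.83 bits/symbol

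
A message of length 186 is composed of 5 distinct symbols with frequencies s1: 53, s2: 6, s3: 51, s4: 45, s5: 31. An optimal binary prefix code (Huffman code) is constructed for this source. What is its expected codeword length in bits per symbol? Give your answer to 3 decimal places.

Probabilities are the counts divided by 186.
Repeatedly combine the two least-probable nodes; the expected code length is the sum of the merged weights.
merge 1/31 + 1/6 → 37/186
merge 37/186 + 15/62 → 41/93
merge 17/62 + 53/186 → 52/93
merge 41/93 + 52/93 → 1
L = 37/186 + 41/93 + 52/93 + 1 = 409/186 ≈ 2.199 bits/symbol.

2.199 bits/symbol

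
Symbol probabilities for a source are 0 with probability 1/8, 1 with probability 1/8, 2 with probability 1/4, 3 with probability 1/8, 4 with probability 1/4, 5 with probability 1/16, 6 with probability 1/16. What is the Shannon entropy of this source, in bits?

2.625 bits

Each probability is a power of 1/2, so log₂(1/p) is an integer.
H = Σ p·log₂(1/p) = 1/8·3 + 1/8·3 + 1/4·2 + 1/8·3 + 1/4·2 + 1/16·4 + 1/16·4 = 2.625 bits.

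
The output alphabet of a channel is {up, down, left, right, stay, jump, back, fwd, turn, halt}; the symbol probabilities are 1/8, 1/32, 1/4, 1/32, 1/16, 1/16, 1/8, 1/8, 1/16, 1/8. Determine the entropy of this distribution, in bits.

Each probability is a power of 1/2, so log₂(1/p) is an integer.
H = Σ p·log₂(1/p) = 1/8·3 + 1/32·5 + 1/4·2 + 1/32·5 + 1/16·4 + 1/16·4 + 1/8·3 + 1/8·3 + 1/16·4 + 1/8·3 = 3.0625 bits.

3.0625 bits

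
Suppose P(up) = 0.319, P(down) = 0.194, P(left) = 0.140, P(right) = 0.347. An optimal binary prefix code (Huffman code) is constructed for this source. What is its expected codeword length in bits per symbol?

Repeatedly combine the two least-probable nodes; the expected code length is the sum of the merged weights.
merge 7/50 + 97/500 → 167/500
merge 319/1000 + 167/500 → 653/1000
merge 347/1000 + 653/1000 → 1
L = 167/500 + 653/1000 + 1 = 1987/1000 = 1.987 bits/symbol.

1.987 bits/symbol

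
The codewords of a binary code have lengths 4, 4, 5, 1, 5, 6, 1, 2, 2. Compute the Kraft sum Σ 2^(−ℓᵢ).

1.703125

With common denominator 2^6 = 64: Σ 2^(−ℓᵢ) = 4/64 + 4/64 + 2/64 + 32/64 + 2/64 + 1/64 + 32/64 + 16/64 + 16/64 = 109/64 = 1.703125.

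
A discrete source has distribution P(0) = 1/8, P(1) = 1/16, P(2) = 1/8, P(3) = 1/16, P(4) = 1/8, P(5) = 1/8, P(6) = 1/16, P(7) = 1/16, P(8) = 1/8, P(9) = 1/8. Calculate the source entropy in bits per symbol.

Each probability is a power of 1/2, so log₂(1/p) is an integer.
H = Σ p·log₂(1/p) = 1/8·3 + 1/16·4 + 1/8·3 + 1/16·4 + 1/8·3 + 1/8·3 + 1/16·4 + 1/16·4 + 1/8·3 + 1/8·3 = 3.25 bits.

3.25 bits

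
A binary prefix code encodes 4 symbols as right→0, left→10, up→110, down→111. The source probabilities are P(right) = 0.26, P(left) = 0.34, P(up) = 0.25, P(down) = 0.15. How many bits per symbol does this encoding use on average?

2.14 bits/symbol

L̄ = Σ pᵢ·ℓᵢ = 0.26·1 + 0.34·2 + 0.25·3 + 0.15·3 = 2.14 bits/symbol.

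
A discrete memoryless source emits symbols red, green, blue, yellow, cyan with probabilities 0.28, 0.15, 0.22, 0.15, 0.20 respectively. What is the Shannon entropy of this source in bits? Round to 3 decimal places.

H = −Σ pᵢ log₂ pᵢ.
−0.28·log₂(0.28) = 0.5142
−0.15·log₂(0.15) = 0.4105
−0.22·log₂(0.22) = 0.4806
−0.15·log₂(0.15) = 0.4105
−0.20·log₂(0.20) = 0.4644
Sum ≈ 2.2803 → 2.280 bits.

2.280 bits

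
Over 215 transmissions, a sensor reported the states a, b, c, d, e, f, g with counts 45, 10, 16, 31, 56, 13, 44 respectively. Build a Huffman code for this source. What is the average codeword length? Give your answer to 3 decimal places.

Probabilities are the counts divided by 215.
Repeatedly combine the two least-probable nodes; the expected code length is the sum of the merged weights.
merge 2/43 + 13/215 → 23/215
merge 16/215 + 23/215 → 39/215
merge 31/215 + 39/215 → 14/43
merge 44/215 + 9/43 → 89/215
merge 56/215 + 14/43 → 126/215
merge 89/215 + 126/215 → 1
L = 23/215 + 39/215 + 14/43 + 89/215 + 126/215 + 1 = 562/215 ≈ 2.614 bits/symbol.

2.614 bits/symbol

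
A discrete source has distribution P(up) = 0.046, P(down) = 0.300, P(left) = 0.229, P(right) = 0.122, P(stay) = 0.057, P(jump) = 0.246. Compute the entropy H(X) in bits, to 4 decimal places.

2.3160 bits

H = −Σ pᵢ log₂ pᵢ.
−0.046·log₂(0.046) = 0.2043
−0.300·log₂(0.300) = 0.5211
−0.229·log₂(0.229) = 0.4870
−0.122·log₂(0.122) = 0.3703
−0.057·log₂(0.057) = 0.2356
−0.246·log₂(0.246) = 0.4977
Sum ≈ 2.3160 → 2.3160 bits.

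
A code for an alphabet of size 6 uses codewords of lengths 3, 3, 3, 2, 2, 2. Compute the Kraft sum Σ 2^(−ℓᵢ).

1.125

With common denominator 2^3 = 8: Σ 2^(−ℓᵢ) = 1/8 + 1/8 + 1/8 + 2/8 + 2/8 + 2/8 = 9/8 = 1.125.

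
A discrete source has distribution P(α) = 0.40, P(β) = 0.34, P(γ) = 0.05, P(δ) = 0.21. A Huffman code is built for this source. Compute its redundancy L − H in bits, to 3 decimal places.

0.113 bits

Entropy H = −Σ p log₂ p ≈ 1.7469 bits.
Huffman merges: 1/20+21/100→13/50; 13/50+17/50→3/5; 2/5+3/5→1. L = 93/50 ≈ 1.8600.
L − H = 1.8600 − 1.7469 = 0.113 bits.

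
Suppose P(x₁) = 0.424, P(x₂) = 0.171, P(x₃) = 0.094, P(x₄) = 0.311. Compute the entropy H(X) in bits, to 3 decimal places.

1.805 bits

H = −Σ pᵢ log₂ pᵢ.
−0.424·log₂(0.424) = 0.5249
−0.171·log₂(0.171) = 0.4357
−0.094·log₂(0.094) = 0.3207
−0.311·log₂(0.311) = 0.5240
Sum ≈ 1.8052 → 1.805 bits.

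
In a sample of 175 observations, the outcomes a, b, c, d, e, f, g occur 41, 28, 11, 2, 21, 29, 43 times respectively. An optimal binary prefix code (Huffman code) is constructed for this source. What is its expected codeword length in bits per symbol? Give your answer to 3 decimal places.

Probabilities are the counts divided by 175.
Repeatedly combine the two least-probable nodes; the expected code length is the sum of the merged weights.
merge 2/175 + 11/175 → 13/175
merge 13/175 + 3/25 → 34/175
merge 4/25 + 29/175 → 57/175
merge 34/175 + 41/175 → 3/7
merge 43/175 + 57/175 → 4/7
merge 3/7 + 4/7 → 1
L = 13/175 + 34/175 + 57/175 + 3/7 + 4/7 + 1 = 454/175 ≈ 2.594 bits/symbol.

2.594 bits/symbol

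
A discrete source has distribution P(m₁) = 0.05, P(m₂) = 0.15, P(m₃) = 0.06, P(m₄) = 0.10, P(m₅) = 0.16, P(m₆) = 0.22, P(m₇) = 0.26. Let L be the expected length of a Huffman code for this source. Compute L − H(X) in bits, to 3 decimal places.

Entropy H = −Σ p log₂ p ≈ 2.6112 bits.
Huffman merges: 1/20+3/50→11/100; 1/10+11/100→21/100; 3/20+4/25→31/100; 21/100+11/50→43/100; 13/50+31/100→57/100; 43/100+57/100→1. L = 263/100 ≈ 2.6300.
L − H = 2.6300 − 2.6112 = 0.019 bits.

0.019 bits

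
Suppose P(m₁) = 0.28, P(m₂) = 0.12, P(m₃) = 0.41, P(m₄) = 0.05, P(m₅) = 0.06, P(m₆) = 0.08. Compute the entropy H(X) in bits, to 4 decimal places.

2.1598 bits

H = −Σ pᵢ log₂ pᵢ.
−0.28·log₂(0.28) = 0.5142
−0.12·log₂(0.12) = 0.3671
−0.41·log₂(0.41) = 0.5274
−0.05·log₂(0.05) = 0.2161
−0.06·log₂(0.06) = 0.2435
−0.08·log₂(0.08) = 0.2915
Sum ≈ 2.1598 → 2.1598 bits.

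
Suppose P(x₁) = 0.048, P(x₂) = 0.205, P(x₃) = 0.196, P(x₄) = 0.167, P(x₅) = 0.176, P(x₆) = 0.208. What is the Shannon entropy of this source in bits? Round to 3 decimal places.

2.483 bits

H = −Σ pᵢ log₂ pᵢ.
−0.048·log₂(0.048) = 0.2103
−0.205·log₂(0.205) = 0.4687
−0.196·log₂(0.196) = 0.4608
−0.167·log₂(0.167) = 0.4312
−0.176·log₂(0.176) = 0.4411
−0.208·log₂(0.208) = 0.4712
Sum ≈ 2.4833 → 2.483 bits.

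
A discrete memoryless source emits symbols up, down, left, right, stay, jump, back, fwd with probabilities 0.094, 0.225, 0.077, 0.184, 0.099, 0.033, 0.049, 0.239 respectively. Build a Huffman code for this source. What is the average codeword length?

2.777 bits/symbol

Repeatedly combine the two least-probable nodes; the expected code length is the sum of the merged weights.
merge 33/1000 + 49/1000 → 41/500
merge 77/1000 + 41/500 → 159/1000
merge 47/500 + 99/1000 → 193/1000
merge 159/1000 + 23/125 → 343/1000
merge 193/1000 + 9/40 → 209/500
merge 239/1000 + 343/1000 → 291/500
merge 209/500 + 291/500 → 1
L = 41/500 + 159/1000 + 193/1000 + 343/1000 + 209/500 + 291/500 + 1 = 2777/1000 = 2.777 bits/symbol.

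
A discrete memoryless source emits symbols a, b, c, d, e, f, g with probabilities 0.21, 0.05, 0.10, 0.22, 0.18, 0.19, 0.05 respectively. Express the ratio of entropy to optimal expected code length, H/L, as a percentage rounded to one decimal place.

98.1%

Entropy H = −Σ p log₂ p ≈ 2.6183 bits.
Huffman merges: 1/20+1/20→1/10; 1/10+1/10→1/5; 9/50+19/100→37/100; 1/5+21/100→41/100; 11/50+37/100→59/100; 41/100+59/100→1. L = 267/100 ≈ 2.6700.
Efficiency = H/L = 2.6183/2.6700 = 98.1%.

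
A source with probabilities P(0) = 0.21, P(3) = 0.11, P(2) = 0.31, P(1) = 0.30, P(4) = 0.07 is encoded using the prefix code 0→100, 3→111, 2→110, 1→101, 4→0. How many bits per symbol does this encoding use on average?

2.86 bits/symbol

L̄ = Σ pᵢ·ℓᵢ = 0.21·3 + 0.11·3 + 0.31·3 + 0.30·3 + 0.07·1 = 2.86 bits/symbol.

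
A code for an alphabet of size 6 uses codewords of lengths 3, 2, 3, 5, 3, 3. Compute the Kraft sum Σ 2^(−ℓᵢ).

0.78125

With common denominator 2^5 = 32: Σ 2^(−ℓᵢ) = 4/32 + 8/32 + 4/32 + 1/32 + 4/32 + 4/32 = 25/32 = 0.78125.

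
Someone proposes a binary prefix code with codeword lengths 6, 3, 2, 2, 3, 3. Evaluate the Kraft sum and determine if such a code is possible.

With common denominator 2^6 = 64: Σ 2^(−ℓᵢ) = 1/64 + 8/64 + 16/64 + 16/64 + 8/64 + 8/64 = 57/64 = 0.890625.
Kraft's inequality requires Σ ≤ 1; here Σ = 0.890625 ≤ 1, so such a prefix code exists.

0.890625; yes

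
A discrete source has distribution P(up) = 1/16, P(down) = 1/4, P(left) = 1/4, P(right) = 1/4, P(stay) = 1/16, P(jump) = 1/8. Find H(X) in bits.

Each probability is a power of 1/2, so log₂(1/p) is an integer.
H = Σ p·log₂(1/p) = 1/16·4 + 1/4·2 + 1/4·2 + 1/4·2 + 1/16·4 + 1/8·3 = 2.375 bits.

2.375 bits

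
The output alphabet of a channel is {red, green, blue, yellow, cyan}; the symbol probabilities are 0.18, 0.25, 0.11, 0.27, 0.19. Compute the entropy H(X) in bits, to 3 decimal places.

2.261 bits

H = −Σ pᵢ log₂ pᵢ.
−0.18·log₂(0.18) = 0.4453
−0.25·log₂(0.25) = 0.5000
−0.11·log₂(0.11) = 0.3503
−0.27·log₂(0.27) = 0.5100
−0.19·log₂(0.19) = 0.4552
Sum ≈ 2.2608 → 2.261 bits.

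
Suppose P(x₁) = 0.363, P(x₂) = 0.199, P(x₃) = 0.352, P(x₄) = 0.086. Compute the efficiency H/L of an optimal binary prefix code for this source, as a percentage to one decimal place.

Entropy H = −Σ p log₂ p ≈ 1.8288 bits.
Huffman merges: 43/500+199/1000→57/200; 57/200+44/125→637/1000; 363/1000+637/1000→1. L = 961/500 ≈ 1.9220.
Efficiency = H/L = 1.8288/1.9220 = 95.2%.

95.2%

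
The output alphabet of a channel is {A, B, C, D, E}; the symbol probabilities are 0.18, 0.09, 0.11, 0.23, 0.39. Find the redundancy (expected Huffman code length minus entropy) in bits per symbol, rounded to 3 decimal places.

Entropy H = −Σ p log₂ p ≈ 2.1257 bits.
Huffman merges: 9/100+11/100→1/5; 9/50+1/5→19/50; 23/100+19/50→61/100; 39/100+61/100→1. L = 219/100 ≈ 2.1900.
L − H = 2.1900 − 2.1257 = 0.064 bits.

0.064 bits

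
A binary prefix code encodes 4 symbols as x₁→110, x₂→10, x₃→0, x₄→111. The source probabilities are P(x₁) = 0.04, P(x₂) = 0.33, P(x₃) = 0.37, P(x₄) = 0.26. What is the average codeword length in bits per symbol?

1.93 bits/symbol

L̄ = Σ pᵢ·ℓᵢ = 0.04·3 + 0.33·2 + 0.37·1 + 0.26·3 = 1.93 bits/symbol.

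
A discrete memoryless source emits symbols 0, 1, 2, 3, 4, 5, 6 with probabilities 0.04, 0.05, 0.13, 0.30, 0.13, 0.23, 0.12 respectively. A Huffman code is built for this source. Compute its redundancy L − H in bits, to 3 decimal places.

Entropy H = −Σ p log₂ p ≈ 2.5430 bits.
Huffman merges: 1/25+1/20→9/100; 9/100+3/25→21/100; 13/100+13/100→13/50; 21/100+23/100→11/25; 13/50+3/10→14/25; 11/25+14/25→1. L = 64/25 ≈ 2.5600.
L − H = 2.5600 − 2.5430 = 0.017 bits.

0.017 bits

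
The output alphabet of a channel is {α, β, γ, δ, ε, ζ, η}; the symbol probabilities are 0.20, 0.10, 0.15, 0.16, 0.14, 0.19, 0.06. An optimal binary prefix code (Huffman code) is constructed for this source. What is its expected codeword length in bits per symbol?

Repeatedly combine the two least-probable nodes; the expected code length is the sum of the merged weights.
merge 3/50 + 1/10 → 4/25
merge 7/50 + 3/20 → 29/100
merge 4/25 + 4/25 → 8/25
merge 19/100 + 1/5 → 39/100
merge 29/100 + 8/25 → 61/100
merge 39/100 + 61/100 → 1
L = 4/25 + 29/100 + 8/25 + 39/100 + 61/100 + 1 = 277/100 = 2.77 bits/symbol.

2.77 bits/symbol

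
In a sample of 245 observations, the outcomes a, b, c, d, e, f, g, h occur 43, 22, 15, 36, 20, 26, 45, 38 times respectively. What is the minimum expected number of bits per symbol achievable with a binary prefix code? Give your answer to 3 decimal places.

2.959 bits/symbol

Probabilities are the counts divided by 245.
Repeatedly combine the two least-probable nodes; the expected code length is the sum of the merged weights.
merge 3/49 + 4/49 → 1/7
merge 22/245 + 26/245 → 48/245
merge 1/7 + 36/245 → 71/245
merge 38/245 + 43/245 → 81/245
merge 9/49 + 48/245 → 93/245
merge 71/245 + 81/245 → 152/245
merge 93/245 + 152/245 → 1
L = 1/7 + 48/245 + 71/245 + 81/245 + 93/245 + 152/245 + 1 = 145/49 ≈ 2.959 bits/symbol.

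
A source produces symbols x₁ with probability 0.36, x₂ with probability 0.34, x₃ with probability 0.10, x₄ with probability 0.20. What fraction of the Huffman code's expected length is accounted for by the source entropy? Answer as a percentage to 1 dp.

Entropy H = −Σ p log₂ p ≈ 1.8564 bits.
Huffman merges: 1/10+1/5→3/10; 3/10+17/50→16/25; 9/25+16/25→1. L = 97/50 ≈ 1.9400.
Efficiency = H/L = 1.8564/1.9400 = 95.7%.

95.7%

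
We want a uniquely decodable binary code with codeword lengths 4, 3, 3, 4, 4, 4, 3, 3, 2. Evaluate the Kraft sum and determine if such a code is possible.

With common denominator 2^4 = 16: Σ 2^(−ℓᵢ) = 1/16 + 2/16 + 2/16 + 1/16 + 1/16 + 1/16 + 2/16 + 2/16 + 4/16 = 16/16 = 1.
Kraft's inequality requires Σ ≤ 1; here Σ = 1 ≤ 1, so such a prefix code exists.

1; yes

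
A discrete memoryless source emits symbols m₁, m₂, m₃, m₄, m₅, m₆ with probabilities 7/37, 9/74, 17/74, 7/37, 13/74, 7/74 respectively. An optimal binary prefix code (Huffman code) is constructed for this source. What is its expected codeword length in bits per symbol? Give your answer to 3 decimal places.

2.581 bits/symbol

Repeatedly combine the two least-probable nodes; the expected code length is the sum of the merged weights.
merge 7/74 + 9/74 → 8/37
merge 13/74 + 7/37 → 27/74
merge 7/37 + 8/37 → 15/37
merge 17/74 + 27/74 → 22/37
merge 15/37 + 22/37 → 1
L = 8/37 + 27/74 + 15/37 + 22/37 + 1 = 191/74 ≈ 2.581 bits/symbol.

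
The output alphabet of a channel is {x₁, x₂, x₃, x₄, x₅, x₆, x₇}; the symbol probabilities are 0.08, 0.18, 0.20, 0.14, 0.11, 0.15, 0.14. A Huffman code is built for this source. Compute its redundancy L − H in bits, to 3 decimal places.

Entropy H = −Σ p log₂ p ≈ 2.7563 bits.
Huffman merges: 2/25+11/100→19/100; 7/50+7/50→7/25; 3/20+9/50→33/100; 19/100+1/5→39/100; 7/25+33/100→61/100; 39/100+61/100→1. L = 14/5 ≈ 2.8000.
L − H = 2.8000 − 2.7563 = 0.044 bits.

0.044 bits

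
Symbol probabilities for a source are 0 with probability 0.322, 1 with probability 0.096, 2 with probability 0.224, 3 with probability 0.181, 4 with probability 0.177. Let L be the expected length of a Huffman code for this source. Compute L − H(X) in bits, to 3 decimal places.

Entropy H = −Σ p log₂ p ≈ 2.2230 bits.
Huffman merges: 12/125+177/1000→273/1000; 181/1000+28/125→81/200; 273/1000+161/500→119/200; 81/200+119/200→1. L = 2273/1000 ≈ 2.2730.
L − H = 2.2730 − 2.2230 = 0.050 bits.

0.050 bits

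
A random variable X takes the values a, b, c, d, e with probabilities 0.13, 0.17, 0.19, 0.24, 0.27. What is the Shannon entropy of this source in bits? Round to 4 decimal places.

H = −Σ pᵢ log₂ pᵢ.
−0.13·log₂(0.13) = 0.3826
−0.17·log₂(0.17) = 0.4346
−0.19·log₂(0.19) = 0.4552
−0.24·log₂(0.24) = 0.4941
−0.27·log₂(0.27) = 0.5100
Sum ≈ 2.2766 → 2.2766 bits.

2.2766 bits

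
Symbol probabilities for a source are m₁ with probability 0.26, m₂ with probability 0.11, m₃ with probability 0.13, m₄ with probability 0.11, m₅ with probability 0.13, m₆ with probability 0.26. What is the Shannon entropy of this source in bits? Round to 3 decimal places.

2.476 bits

H = −Σ pᵢ log₂ pᵢ.
−0.26·log₂(0.26) = 0.5053
−0.11·log₂(0.11) = 0.3503
−0.13·log₂(0.13) = 0.3826
−0.11·log₂(0.11) = 0.3503
−0.13·log₂(0.13) = 0.3826
−0.26·log₂(0.26) = 0.5053
Sum ≈ 2.4764 → 2.476 bits.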